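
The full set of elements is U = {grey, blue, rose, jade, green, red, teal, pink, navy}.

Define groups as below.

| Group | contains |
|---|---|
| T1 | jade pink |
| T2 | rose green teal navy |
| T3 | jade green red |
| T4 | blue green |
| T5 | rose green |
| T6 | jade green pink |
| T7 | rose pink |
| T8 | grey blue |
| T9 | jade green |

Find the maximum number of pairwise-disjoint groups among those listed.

3

T3, T7, T8 are pairwise disjoint (T3={jade,green,red}; T7={rose,pink}; T8={grey,blue}).
Every remaining group overlaps one of these, and no 4 of the listed groups are pairwise disjoint, so 3 is the maximum.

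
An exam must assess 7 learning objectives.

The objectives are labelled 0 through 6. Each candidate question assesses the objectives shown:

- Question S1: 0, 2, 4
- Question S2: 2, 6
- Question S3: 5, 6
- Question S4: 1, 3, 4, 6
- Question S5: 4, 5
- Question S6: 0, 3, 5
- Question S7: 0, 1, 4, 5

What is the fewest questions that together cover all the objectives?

3

S2 and S4 and S7 together: S2 ∪ S4 ∪ S7 = {0, 1, 2, 3, 4, 5, 6} — every objective is covered.
No 2 of the 7 questions cover everything (all 21 combinations miss at least one objective), so 3 is optimal.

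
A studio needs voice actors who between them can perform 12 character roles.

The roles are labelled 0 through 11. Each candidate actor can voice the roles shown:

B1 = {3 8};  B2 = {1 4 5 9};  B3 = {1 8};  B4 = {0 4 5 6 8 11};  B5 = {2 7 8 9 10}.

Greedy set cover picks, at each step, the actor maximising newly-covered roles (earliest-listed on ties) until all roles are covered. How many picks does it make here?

4

Greedy: pick B4 (covers 6 new) → pick B5 (covers 4 new) → pick B1 (covers 1 new) → pick B2 (covers 1 new). Total picks: 4.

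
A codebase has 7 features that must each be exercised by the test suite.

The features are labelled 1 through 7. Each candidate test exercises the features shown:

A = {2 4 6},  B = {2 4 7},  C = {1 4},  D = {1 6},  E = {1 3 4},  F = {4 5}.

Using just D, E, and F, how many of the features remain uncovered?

Union of D, E, F = {1, 3, 4, 5, 6}.
Not covered: 2, 7 — 2 features.

2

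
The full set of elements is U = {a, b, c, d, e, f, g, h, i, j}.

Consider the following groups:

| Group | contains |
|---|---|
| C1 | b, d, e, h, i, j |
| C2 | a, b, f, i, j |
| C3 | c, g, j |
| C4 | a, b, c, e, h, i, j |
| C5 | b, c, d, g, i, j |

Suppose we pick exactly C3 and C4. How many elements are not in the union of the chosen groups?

Union of C3, C4 = {a, b, c, e, g, h, i, j}.
Not covered: d, f — 2 elements.

2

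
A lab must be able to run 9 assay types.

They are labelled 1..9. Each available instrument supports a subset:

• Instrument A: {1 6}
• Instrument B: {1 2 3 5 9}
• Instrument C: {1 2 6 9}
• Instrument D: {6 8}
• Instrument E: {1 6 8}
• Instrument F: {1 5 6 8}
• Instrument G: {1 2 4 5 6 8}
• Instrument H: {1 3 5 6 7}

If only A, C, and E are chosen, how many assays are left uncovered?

4

Union of A, C, E = {1, 2, 6, 8, 9}.
Not covered: 3, 4, 5, 7 — 4 assays.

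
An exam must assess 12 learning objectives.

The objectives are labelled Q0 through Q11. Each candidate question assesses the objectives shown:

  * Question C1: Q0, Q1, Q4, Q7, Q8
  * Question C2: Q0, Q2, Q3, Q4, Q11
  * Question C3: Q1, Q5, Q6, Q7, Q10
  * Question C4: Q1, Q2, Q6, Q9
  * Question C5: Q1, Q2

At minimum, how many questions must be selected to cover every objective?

Take {C1, C2, C3, C4}. Their union is {Q0, Q1, Q2, Q3, Q4, Q5, Q6, Q7, Q8, Q9, Q10, Q11}, which is all 12 objectives.
Only C1 contains Q8, so C1 is forced; the remaining 7 objectives need at least 3 more questions (each remaining question adds at most 3) — so at least 4 questions are needed, and 4 is optimal.

4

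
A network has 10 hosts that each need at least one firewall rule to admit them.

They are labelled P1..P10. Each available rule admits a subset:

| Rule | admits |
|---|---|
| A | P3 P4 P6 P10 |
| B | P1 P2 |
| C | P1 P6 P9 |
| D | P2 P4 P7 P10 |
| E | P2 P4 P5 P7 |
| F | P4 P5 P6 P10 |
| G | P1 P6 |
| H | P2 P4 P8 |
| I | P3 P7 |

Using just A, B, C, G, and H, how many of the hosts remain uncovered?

Union of A, B, C, G, H = {P1, P2, P3, P4, P6, P8, P9, P10}.
Not covered: P5, P7 — 2 hosts.

2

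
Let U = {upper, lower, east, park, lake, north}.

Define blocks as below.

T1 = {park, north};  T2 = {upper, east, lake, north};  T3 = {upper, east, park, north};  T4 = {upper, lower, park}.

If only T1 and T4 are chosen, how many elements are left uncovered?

Union of T1, T4 = {upper, lower, park, north}.
Not covered: east, lake — 2 elements.

2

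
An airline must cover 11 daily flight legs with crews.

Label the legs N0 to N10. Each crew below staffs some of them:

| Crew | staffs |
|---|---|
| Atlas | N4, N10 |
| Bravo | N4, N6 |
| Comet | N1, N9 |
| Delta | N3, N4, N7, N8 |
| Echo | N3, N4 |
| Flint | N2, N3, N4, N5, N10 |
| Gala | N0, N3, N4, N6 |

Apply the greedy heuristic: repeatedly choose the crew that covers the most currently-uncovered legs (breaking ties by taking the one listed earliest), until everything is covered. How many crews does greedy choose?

4

Greedy: pick Flint (covers 5 new) → pick Comet (covers 2 new) → pick Delta (covers 2 new) → pick Gala (covers 2 new). Total picks: 4.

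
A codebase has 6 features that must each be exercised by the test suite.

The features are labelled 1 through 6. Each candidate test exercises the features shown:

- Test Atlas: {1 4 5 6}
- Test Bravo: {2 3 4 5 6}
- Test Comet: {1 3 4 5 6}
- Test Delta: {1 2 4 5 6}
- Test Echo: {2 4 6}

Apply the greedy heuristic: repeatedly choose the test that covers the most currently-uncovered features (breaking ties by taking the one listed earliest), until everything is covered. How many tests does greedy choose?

2

Greedy: pick Bravo (covers 5 new) → pick Atlas (covers 1 new). Total picks: 2.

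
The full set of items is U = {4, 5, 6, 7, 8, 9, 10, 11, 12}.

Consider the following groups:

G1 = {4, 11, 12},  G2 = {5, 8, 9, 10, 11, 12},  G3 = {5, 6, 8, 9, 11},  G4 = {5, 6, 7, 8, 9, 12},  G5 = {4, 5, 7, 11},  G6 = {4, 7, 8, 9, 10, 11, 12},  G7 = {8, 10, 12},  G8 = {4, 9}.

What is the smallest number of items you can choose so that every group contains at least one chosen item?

H = {4, 8} meets every group (each contains at least one member of H), and |H| = 2.
The groups G5, G7 are pairwise disjoint, so any hitting set needs a separate item for each — at least 2. Hence 2 is optimal.

2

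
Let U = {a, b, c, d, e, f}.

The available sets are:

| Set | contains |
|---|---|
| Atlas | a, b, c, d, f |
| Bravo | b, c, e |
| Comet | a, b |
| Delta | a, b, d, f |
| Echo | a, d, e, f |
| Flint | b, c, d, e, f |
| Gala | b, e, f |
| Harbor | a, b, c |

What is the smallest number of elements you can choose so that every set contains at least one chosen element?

2

Take H = {a, e}. Each listed set contains at least one of these, so H is a hitting set of size 2.
No single element lies in every set, so at least 2 are needed and 2 is optimal.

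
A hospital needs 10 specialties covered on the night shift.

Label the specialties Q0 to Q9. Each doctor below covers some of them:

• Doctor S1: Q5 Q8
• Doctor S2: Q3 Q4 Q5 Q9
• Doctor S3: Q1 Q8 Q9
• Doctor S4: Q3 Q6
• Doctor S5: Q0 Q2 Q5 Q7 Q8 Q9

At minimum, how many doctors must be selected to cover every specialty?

Take {S2, S3, S4, S5}. Their union is {Q0, Q1, Q2, Q3, Q4, Q5, Q6, Q7, Q8, Q9}, which is all 10 specialties.
No 3 of the 5 doctors cover everything (all 10 combinations miss at least one specialty), so 4 is optimal.

4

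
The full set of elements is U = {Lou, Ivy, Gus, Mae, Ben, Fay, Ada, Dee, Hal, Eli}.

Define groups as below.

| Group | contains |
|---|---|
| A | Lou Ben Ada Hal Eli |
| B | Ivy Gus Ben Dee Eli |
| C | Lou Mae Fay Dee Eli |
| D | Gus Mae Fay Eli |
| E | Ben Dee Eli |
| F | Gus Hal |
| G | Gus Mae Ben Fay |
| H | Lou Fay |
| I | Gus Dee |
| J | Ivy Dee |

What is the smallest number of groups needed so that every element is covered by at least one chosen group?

3

A and G and J together: A ∪ G ∪ J = {Lou, Ivy, Gus, Mae, Ben, Fay, Ada, Dee, Hal, Eli} — every element is covered.
Only A contains Ada, so A is forced; the remaining 5 elements need at least 2 more groups (each remaining group adds at most 3) — so at least 3 groups are needed, and 3 is optimal.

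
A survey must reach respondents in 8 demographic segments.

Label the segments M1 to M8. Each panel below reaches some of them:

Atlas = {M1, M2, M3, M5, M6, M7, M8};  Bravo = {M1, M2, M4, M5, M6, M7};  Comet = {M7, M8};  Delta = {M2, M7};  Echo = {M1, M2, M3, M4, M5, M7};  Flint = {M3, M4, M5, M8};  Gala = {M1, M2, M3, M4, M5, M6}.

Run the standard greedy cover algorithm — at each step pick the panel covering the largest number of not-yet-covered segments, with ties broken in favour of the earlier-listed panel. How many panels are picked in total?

2

Greedy: pick Atlas (covers 7 new) → pick Bravo (covers 1 new). Total picks: 2.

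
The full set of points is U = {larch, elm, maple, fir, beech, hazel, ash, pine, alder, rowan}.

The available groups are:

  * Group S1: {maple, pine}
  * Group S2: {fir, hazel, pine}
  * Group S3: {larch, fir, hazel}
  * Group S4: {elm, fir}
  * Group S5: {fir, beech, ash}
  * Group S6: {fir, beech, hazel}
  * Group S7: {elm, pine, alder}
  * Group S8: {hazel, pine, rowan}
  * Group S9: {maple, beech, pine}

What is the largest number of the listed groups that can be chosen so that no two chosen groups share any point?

2

S6, S7 are pairwise disjoint (S6={fir,beech,hazel}; S7={elm,pine,alder}).
Every remaining group overlaps one of these, and no 3 of the listed groups are pairwise disjoint, so 2 is the maximum.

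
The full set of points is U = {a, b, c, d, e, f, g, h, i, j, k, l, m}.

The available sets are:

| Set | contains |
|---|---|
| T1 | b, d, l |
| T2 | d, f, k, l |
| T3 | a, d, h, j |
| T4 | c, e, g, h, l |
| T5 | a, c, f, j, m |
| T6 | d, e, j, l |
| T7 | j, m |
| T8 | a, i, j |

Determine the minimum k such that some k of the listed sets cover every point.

5

Take {T1, T2, T4, T5, T8}. Their union is {a, b, c, d, e, f, g, h, i, j, k, l, m}, which is all 13 points.
No 4 of the 8 sets cover everything (all 70 combinations miss at least one point), so 5 is optimal.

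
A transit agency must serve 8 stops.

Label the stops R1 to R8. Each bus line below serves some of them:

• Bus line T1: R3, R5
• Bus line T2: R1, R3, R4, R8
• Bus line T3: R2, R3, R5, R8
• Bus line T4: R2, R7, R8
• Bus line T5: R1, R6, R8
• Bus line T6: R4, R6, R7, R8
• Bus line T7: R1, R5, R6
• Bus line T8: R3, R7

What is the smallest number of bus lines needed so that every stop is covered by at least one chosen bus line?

T2 and T3 and T6 together: T2 ∪ T3 ∪ T6 = {R1, R2, R3, R4, R5, R6, R7, R8} — every stop is covered.
No 2 of the 8 bus lines cover everything (all 28 combinations miss at least one stop), so 3 is optimal.

3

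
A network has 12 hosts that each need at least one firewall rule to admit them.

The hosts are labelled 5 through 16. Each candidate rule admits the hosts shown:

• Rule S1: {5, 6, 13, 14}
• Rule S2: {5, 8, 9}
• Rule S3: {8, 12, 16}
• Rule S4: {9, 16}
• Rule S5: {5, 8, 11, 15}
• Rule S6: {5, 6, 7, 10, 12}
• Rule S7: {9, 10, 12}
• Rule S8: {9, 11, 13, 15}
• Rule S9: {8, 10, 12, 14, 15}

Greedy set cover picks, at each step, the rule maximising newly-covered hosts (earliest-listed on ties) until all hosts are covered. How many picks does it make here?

4

Greedy: pick S6 (covers 5 new) → pick S8 (covers 4 new) → pick S3 (covers 2 new) → pick S1 (covers 1 new). Total picks: 4.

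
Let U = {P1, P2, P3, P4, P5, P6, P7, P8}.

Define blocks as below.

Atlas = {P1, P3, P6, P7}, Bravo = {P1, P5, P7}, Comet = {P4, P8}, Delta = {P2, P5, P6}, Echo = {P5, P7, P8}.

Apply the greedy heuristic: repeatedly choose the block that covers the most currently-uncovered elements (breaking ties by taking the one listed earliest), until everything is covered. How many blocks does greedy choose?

3

Greedy: pick Atlas (covers 4 new) → pick Comet (covers 2 new) → pick Delta (covers 2 new). Total picks: 3.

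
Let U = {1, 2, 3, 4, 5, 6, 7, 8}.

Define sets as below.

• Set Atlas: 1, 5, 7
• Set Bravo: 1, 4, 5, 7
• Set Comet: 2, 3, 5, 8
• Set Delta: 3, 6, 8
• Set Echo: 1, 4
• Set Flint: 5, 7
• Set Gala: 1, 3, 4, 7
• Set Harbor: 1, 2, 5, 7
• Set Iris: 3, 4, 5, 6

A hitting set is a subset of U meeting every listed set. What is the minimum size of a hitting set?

3

Take H = {3, 4, 7}. Each listed set contains at least one of these, so H is a hitting set of size 3.
The sets Delta, Echo, Flint are pairwise disjoint, so any hitting set needs a separate point for each — at least 3. Hence 3 is optimal.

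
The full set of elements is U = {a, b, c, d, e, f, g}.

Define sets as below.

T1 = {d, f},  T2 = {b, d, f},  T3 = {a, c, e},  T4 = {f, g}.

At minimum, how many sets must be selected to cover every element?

3

T2 and T3 and T4 together: T2 ∪ T3 ∪ T4 = {a, b, c, d, e, f, g} — every element is covered.
Each set has at most 3 elements, and 2·3 = 6 < 7 — so at least 3 sets are needed, and 3 is optimal.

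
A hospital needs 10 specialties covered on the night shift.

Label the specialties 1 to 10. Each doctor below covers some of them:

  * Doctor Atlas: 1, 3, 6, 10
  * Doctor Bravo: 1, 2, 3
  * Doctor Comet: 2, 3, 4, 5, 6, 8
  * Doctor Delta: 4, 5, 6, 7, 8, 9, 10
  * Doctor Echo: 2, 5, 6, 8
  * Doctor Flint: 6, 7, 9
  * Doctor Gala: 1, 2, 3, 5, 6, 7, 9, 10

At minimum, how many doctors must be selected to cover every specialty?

2

Take {Delta, Gala}. Their union is {1, 2, 3, 4, 5, 6, 7, 8, 9, 10}, which is all 10 specialties.
No single doctor has all 10 specialties (the largest, Gala, has 8), so 2 is optimal.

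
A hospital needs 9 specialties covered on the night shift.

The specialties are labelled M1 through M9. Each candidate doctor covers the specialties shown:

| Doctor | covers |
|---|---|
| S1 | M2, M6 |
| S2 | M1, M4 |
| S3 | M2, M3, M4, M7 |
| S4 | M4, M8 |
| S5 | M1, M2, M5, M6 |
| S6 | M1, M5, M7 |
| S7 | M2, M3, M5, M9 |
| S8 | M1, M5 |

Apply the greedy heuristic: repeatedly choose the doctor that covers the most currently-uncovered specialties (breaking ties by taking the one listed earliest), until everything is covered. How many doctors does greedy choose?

4

Greedy: pick S3 (covers 4 new) → pick S5 (covers 3 new) → pick S4 (covers 1 new) → pick S7 (covers 1 new). Total picks: 4.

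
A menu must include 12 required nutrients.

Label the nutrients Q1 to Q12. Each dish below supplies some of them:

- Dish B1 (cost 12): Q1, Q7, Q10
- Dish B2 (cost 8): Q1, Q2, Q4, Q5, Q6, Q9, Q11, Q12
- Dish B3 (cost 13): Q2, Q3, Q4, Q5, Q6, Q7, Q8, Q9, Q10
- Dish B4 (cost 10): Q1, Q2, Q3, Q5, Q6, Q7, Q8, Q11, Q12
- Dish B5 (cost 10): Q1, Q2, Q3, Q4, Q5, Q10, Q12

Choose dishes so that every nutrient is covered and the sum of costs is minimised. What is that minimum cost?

B2, B3 together cover every nutrient (B2 ∪ B3 = {Q1, Q2, Q3, Q4, Q5, Q6, Q7, Q8, Q9, Q10, Q11, Q12}); total cost 8 + 13 = 21.
No covering selection has total cost below 21.

21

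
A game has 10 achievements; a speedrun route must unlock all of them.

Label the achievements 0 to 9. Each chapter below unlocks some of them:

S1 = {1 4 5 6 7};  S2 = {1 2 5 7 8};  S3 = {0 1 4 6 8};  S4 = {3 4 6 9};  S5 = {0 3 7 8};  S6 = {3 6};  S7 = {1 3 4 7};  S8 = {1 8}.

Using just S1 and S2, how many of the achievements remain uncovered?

Union of S1, S2 = {1, 2, 4, 5, 6, 7, 8}.
Not covered: 0, 3, 9 — 3 achievements.

3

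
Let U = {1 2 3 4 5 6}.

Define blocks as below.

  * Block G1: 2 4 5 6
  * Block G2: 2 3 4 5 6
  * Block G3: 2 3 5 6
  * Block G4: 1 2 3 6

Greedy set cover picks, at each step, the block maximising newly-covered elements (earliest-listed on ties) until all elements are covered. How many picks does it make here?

Greedy: pick G2 (covers 5 new) → pick G4 (covers 1 new). Total picks: 2.

2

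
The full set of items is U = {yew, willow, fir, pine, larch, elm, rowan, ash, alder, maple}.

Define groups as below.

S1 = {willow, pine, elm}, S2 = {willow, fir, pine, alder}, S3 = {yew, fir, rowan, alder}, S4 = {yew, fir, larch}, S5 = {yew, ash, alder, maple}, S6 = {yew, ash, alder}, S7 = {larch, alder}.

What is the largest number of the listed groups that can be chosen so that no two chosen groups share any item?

2

S1, S7 are pairwise disjoint (S1={willow,pine,elm}; S7={larch,alder}).
Every remaining group overlaps one of these, and no 3 of the listed groups are pairwise disjoint, so 2 is the maximum.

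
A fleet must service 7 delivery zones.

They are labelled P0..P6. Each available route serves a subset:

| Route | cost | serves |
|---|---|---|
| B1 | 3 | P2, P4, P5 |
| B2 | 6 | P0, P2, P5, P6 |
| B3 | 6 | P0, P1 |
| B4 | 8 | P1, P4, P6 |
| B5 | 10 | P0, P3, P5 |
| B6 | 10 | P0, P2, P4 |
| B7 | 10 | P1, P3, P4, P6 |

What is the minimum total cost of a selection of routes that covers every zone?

B2, B7 together cover every zone (B2 ∪ B7 = {P0, P1, P2, P3, P4, P5, P6}); total cost 6 + 10 = 16.
The greedy pick B1, B2, B7 costs 19; no covering selection beats 16.

16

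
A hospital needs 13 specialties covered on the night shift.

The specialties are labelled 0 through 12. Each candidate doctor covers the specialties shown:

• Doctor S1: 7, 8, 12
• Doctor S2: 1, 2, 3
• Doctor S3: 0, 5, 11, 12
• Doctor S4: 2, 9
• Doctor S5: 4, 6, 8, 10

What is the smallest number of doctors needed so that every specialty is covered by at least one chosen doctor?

5

Take {S1, S2, S3, S4, S5}. Their union is {0, 1, 2, 3, 4, 5, 6, 7, 8, 9, 10, 11, 12}, which is all 13 specialties.
Only S1 contains 7, so S1 is forced; the remaining 10 specialties need at least 4 more doctors (each remaining doctor adds at most 3) — so at least 5 doctors are needed, and 5 is optimal.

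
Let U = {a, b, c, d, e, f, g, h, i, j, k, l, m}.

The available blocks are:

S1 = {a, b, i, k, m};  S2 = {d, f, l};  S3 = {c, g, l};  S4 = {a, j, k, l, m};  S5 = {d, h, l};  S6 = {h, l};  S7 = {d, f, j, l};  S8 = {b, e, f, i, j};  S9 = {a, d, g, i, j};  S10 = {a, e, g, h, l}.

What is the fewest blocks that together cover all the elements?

S3, S4, S5, and S8 cover everything between them: the union {a, b, c, d, e, f, g, h, i, j, k, l, m} is all of U.
No 3 of the 10 blocks cover everything (all 120 combinations miss at least one element), so 4 is optimal.

4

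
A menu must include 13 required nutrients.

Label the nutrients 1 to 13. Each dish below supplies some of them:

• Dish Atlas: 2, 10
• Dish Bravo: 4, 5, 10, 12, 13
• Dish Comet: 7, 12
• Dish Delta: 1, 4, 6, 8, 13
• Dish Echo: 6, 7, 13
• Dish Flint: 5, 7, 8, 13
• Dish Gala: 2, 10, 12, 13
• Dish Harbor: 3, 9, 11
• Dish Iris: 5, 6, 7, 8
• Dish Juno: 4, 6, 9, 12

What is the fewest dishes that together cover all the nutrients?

4

Take {Delta, Flint, Gala, Harbor}. Their union is {1, 2, 3, 4, 5, 6, 7, 8, 9, 10, 11, 12, 13}, which is all 13 nutrients.
Only Delta contains 1, so Delta is forced; the remaining 8 nutrients need at least 3 more dishes (each remaining dish adds at most 3) — so at least 4 dishes are needed, and 4 is optimal.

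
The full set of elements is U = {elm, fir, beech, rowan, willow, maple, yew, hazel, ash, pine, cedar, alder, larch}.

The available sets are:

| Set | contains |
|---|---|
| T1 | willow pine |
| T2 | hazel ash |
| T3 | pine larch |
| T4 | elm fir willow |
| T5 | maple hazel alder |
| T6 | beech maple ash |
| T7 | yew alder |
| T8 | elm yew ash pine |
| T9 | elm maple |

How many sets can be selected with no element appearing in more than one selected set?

T2, T3, T4, T7 are pairwise disjoint (T2={hazel,ash}; T3={pine,larch}; T4={elm,fir,willow}; T7={yew,alder}).
Every remaining set overlaps one of these, and no 5 of the listed sets are pairwise disjoint, so 4 is the maximum.

4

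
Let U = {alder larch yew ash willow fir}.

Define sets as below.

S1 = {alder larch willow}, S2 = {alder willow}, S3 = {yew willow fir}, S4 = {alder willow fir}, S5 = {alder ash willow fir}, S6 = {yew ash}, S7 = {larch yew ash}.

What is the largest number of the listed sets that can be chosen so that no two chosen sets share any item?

2

S1, S6 are pairwise disjoint (S1={alder,larch,willow}; S6={yew,ash}).
Every remaining set overlaps one of these, and no 3 of the listed sets are pairwise disjoint, so 2 is the maximum.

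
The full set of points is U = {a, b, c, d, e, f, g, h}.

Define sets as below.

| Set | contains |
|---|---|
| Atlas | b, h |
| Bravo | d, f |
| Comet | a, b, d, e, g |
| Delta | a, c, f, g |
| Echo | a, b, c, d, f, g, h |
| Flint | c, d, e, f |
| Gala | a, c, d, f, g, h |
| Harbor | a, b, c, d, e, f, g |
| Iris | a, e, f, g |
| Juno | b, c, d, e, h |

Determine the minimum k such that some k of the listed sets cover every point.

Comet and Gala cover everything between them: the union {a, b, c, d, e, f, g, h} is all of U.
No single set has all 8 points (the largest, Echo, has 7), so 2 is optimal.

2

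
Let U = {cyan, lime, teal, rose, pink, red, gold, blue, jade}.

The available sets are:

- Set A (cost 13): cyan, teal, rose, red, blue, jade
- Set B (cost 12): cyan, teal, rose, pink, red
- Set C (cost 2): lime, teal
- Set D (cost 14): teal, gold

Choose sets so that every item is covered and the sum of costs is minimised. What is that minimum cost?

A, B, C, D together cover every item (A ∪ B ∪ C ∪ D = {cyan, lime, teal, rose, pink, red, gold, blue, jade}); total cost 13 + 12 + 2 + 14 = 41.
No covering selection has total cost below 41.

41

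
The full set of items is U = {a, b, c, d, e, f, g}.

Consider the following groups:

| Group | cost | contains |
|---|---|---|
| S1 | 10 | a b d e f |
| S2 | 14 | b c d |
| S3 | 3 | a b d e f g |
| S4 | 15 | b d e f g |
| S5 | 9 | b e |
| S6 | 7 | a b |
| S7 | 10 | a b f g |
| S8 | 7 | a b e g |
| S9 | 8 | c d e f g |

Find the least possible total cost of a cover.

11

S3, S9 together cover every item (S3 ∪ S9 = {a, b, c, d, e, f, g}); total cost 3 + 8 = 11.
No covering selection has total cost below 11.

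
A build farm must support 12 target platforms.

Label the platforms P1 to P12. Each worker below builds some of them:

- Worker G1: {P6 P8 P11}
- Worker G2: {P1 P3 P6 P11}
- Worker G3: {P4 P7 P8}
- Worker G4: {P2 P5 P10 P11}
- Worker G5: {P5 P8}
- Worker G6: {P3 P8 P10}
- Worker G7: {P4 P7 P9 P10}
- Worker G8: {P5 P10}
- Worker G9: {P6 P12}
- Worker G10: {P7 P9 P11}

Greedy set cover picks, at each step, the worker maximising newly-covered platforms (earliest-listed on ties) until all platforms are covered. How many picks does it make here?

Greedy: pick G2 (covers 4 new) → pick G7 (covers 4 new) → pick G4 (covers 2 new) → pick G1 (covers 1 new) → pick G9 (covers 1 new). Total picks: 5.

5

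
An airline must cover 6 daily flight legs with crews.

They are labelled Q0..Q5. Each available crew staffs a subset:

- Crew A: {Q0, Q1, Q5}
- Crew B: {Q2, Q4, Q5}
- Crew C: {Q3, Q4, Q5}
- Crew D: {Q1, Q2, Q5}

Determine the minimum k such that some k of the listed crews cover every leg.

3

Take {A, B, C}. Their union is {Q0, Q1, Q2, Q3, Q4, Q5}, which is all 6 legs.
Only A contains Q0, so A is forced; the remaining 3 legs need at least 2 more crews (each remaining crew adds at most 2) — so at least 3 crews are needed, and 3 is optimal.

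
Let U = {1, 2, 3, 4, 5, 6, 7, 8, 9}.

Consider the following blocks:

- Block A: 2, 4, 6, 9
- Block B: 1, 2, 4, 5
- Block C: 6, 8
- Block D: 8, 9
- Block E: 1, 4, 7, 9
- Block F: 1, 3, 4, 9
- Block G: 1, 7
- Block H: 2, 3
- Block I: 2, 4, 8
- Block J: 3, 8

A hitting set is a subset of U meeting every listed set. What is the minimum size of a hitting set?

T = {1, 2, 8} meets every block (each contains at least one member of T), and |T| = 3.
The blocks C, G, H are pairwise disjoint, so any hitting set needs a separate item for each — at least 3. Hence 3 is optimal.

3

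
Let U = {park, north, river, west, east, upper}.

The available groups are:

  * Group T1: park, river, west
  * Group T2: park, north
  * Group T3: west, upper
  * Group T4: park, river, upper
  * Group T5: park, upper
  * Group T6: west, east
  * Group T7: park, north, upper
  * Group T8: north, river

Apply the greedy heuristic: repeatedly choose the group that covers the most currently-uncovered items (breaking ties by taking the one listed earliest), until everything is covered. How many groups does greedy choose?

3

Greedy: pick T1 (covers 3 new) → pick T7 (covers 2 new) → pick T6 (covers 1 new). Total picks: 3.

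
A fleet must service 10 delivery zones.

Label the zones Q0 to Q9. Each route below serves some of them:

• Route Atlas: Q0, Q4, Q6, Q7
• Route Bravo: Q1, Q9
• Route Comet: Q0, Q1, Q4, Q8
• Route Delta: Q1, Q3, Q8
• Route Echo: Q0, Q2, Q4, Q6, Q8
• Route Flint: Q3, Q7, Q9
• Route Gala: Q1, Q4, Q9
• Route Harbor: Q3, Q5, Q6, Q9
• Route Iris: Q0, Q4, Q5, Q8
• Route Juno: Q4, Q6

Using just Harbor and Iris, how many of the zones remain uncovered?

Union of Harbor, Iris = {Q0, Q3, Q4, Q5, Q6, Q8, Q9}.
Not covered: Q1, Q2, Q7 — 3 zones.

3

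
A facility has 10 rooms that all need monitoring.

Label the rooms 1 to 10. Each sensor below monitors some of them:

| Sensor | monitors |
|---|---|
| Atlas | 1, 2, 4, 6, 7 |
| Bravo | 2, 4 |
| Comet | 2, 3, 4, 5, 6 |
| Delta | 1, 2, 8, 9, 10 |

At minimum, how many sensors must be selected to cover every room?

Take {Atlas, Comet, Delta}. Their union is {1, 2, 3, 4, 5, 6, 7, 8, 9, 10}, which is all 10 rooms.
Only Comet contains 3, so Comet is forced; the remaining 5 rooms need at least 2 more sensors (each remaining sensor adds at most 4) — so at least 3 sensors are needed, and 3 is optimal.

3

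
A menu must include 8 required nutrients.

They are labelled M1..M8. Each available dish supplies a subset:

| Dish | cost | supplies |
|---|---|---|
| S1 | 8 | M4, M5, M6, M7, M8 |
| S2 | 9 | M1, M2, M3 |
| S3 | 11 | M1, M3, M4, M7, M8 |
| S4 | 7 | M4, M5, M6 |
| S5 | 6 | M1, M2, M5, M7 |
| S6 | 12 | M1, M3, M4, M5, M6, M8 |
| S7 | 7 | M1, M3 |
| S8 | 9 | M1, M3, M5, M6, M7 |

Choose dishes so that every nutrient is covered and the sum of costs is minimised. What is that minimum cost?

17

S1, S2 together cover every nutrient (S1 ∪ S2 = {M1, M2, M3, M4, M5, M6, M7, M8}); total cost 8 + 9 = 17.
The greedy pick S5, S1, S7 costs 21; no covering selection beats 17.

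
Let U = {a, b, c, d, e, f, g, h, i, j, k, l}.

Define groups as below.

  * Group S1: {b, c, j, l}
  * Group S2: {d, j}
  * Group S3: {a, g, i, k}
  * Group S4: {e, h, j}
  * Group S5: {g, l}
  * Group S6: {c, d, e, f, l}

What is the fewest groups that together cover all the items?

S1 and S3 and S4 and S6 together: S1 ∪ S3 ∪ S4 ∪ S6 = {a, b, c, d, e, f, g, h, i, j, k, l} — every item is covered.
Only S4 contains h, so S4 is forced; the remaining 9 items need at least 3 more groups (each remaining group adds at most 4) — so at least 4 groups are needed, and 4 is optimal.

4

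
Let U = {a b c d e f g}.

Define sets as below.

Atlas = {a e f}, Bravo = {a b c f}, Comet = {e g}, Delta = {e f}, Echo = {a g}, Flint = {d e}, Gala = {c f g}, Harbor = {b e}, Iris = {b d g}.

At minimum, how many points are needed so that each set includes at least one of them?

The 3 points {e, f, g} hit every set.
No choice of 2 points meets every set, so 3 is the minimum.

3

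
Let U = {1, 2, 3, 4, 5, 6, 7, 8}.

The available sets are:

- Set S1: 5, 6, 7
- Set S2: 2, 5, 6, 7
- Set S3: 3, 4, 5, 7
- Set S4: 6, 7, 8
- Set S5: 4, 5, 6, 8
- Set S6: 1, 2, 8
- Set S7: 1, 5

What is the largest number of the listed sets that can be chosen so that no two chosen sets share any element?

2

S1, S6 are pairwise disjoint (S1={5,6,7}; S6={1,2,8}).
Every remaining set overlaps one of these, and no 3 of the listed sets are pairwise disjoint, so 2 is the maximum.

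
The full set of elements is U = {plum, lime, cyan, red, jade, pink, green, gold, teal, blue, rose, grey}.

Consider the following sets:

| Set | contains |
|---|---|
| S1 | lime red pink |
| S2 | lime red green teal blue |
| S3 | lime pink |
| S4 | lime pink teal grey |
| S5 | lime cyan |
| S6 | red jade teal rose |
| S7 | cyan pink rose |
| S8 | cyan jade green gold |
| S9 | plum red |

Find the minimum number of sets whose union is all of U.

Take {S2, S4, S7, S8, S9}. Their union is {plum, lime, cyan, red, jade, pink, green, gold, teal, blue, rose, grey}, which is all 12 elements.
No 4 of the 9 sets cover everything (all 126 combinations miss at least one element), so 5 is optimal.

5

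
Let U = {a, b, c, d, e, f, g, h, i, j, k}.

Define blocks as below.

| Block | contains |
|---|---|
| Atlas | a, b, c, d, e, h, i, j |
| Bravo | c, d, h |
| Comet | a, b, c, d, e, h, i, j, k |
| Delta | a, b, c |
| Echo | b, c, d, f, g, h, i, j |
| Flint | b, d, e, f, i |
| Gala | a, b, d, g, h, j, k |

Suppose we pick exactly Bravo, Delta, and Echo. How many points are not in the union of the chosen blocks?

2

Union of Bravo, Delta, Echo = {a, b, c, d, f, g, h, i, j}.
Not covered: e, k — 2 points.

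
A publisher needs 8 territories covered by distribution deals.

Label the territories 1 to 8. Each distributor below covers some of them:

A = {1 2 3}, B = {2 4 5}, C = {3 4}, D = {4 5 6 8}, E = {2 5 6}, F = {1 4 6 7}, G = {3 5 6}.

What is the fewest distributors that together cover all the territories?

3

A and D and F together: A ∪ D ∪ F = {1, 2, 3, 4, 5, 6, 7, 8} — every territory is covered.
Only F contains 7, so F is forced; the remaining 4 territories need at least 2 more distributors (each remaining distributor adds at most 2) — so at least 3 distributors are needed, and 3 is optimal.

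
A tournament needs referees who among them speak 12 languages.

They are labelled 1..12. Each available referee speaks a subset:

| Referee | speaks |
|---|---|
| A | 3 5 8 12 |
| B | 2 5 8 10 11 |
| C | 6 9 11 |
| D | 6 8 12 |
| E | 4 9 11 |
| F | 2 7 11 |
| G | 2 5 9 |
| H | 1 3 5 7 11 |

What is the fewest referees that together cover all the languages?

B and D and E and H together: B ∪ D ∪ E ∪ H = {1, 2, 3, 4, 5, 6, 7, 8, 9, 10, 11, 12} — every language is covered.
Only H contains 1, so H is forced; the remaining 7 languages need at least 3 more referees (each remaining referee adds at most 3) — so at least 4 referees are needed, and 4 is optimal.

4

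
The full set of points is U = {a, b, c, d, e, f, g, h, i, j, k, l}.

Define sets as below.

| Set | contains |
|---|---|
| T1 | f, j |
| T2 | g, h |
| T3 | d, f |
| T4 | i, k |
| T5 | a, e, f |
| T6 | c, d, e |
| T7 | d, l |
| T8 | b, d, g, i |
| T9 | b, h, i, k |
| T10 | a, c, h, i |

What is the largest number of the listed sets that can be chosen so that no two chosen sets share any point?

4

T2, T4, T5, T7 are pairwise disjoint (T2={g,h}; T4={i,k}; T5={a,e,f}; T7={d,l}).
Every remaining set overlaps one of these, and no 5 of the listed sets are pairwise disjoint, so 4 is the maximum.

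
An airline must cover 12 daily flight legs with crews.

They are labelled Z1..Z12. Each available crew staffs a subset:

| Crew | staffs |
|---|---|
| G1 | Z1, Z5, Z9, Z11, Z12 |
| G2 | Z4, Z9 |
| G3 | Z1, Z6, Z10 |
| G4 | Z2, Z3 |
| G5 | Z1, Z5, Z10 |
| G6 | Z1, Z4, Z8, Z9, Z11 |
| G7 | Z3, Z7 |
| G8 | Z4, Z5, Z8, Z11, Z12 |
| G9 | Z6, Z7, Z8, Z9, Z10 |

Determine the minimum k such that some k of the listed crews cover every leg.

4

G4 and G5 and G8 and G9 together: G4 ∪ G5 ∪ G8 ∪ G9 = {Z1, Z2, Z3, Z4, Z5, Z6, Z7, Z8, Z9, Z10, Z11, Z12} — every leg is covered.
No 3 of the 9 crews cover everything (all 84 combinations miss at least one leg), so 4 is optimal.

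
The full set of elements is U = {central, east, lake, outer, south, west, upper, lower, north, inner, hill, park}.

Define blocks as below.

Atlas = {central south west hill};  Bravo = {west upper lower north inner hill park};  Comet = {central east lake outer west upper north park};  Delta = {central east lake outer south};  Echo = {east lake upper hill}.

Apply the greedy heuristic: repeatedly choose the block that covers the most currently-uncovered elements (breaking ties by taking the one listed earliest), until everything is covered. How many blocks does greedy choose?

3

Greedy: pick Comet (covers 8 new) → pick Bravo (covers 3 new) → pick Atlas (covers 1 new). Total picks: 3.
(The true minimum cover uses only 2 blocks, so greedy is not optimal here.)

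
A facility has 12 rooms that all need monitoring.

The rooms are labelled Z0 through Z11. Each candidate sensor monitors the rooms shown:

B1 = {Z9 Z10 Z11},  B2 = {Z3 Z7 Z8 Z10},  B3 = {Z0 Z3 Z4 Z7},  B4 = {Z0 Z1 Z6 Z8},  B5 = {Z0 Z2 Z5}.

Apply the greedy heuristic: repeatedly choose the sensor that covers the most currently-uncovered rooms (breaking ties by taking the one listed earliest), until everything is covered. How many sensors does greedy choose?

5

Greedy: pick B2 (covers 4 new) → pick B4 (covers 3 new) → pick B1 (covers 2 new) → pick B5 (covers 2 new) → pick B3 (covers 1 new). Total picks: 5.
(The true minimum cover uses only 4 sensors, so greedy is not optimal here.)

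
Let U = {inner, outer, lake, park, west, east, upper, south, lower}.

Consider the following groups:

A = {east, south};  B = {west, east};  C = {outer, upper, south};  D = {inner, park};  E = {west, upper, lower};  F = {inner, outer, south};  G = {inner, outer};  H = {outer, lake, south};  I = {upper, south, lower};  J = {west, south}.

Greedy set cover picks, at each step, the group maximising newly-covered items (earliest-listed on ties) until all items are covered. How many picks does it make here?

5

Greedy: pick C (covers 3 new) → pick B (covers 2 new) → pick D (covers 2 new) → pick E (covers 1 new) → pick H (covers 1 new). Total picks: 5.
(The true minimum cover uses only 4 groups, so greedy is not optimal here.)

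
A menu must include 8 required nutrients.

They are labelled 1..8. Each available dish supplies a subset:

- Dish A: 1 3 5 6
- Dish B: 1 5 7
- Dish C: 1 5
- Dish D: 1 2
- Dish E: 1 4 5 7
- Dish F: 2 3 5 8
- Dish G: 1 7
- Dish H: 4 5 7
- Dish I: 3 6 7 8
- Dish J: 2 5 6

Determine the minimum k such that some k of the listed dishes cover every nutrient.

Take {A, F, H}. Their union is {1, 2, 3, 4, 5, 6, 7, 8}, which is all 8 nutrients.
No 2 of the 10 dishes cover everything (all 45 combinations miss at least one nutrient), so 3 is optimal.

3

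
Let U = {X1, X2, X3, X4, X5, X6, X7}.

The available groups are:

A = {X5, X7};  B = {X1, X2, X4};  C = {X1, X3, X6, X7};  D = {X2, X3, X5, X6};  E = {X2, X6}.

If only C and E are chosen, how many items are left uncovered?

2

Union of C, E = {X1, X2, X3, X6, X7}.
Not covered: X4, X5 — 2 items.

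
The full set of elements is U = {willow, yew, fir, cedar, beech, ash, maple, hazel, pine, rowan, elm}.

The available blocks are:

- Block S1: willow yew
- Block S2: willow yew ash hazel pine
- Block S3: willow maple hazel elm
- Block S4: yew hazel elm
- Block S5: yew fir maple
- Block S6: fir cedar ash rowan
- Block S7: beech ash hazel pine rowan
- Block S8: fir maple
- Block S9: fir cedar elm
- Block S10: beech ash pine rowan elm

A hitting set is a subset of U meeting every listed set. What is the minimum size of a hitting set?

4

H = {yew, fir, maple, rowan} meets every block (each contains at least one member of H), and |H| = 4.
No choice of 3 elements meets every block, so 4 is the minimum.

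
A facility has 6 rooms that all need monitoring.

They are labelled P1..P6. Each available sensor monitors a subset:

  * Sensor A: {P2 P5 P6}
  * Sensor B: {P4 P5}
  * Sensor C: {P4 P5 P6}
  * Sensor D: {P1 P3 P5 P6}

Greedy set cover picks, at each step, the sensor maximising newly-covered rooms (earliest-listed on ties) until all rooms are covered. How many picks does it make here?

Greedy: pick D (covers 4 new) → pick A (covers 1 new) → pick B (covers 1 new). Total picks: 3.

3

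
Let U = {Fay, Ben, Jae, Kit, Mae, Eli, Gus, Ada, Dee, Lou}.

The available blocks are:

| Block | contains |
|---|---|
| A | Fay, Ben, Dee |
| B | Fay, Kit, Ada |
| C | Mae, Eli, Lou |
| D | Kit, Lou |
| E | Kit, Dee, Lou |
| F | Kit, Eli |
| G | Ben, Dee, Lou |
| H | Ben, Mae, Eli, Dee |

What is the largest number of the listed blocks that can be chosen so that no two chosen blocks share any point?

2

B, C are pairwise disjoint (B={Fay,Kit,Ada}; C={Mae,Eli,Lou}).
Every remaining block overlaps one of these, and no 3 of the listed blocks are pairwise disjoint, so 2 is the maximum.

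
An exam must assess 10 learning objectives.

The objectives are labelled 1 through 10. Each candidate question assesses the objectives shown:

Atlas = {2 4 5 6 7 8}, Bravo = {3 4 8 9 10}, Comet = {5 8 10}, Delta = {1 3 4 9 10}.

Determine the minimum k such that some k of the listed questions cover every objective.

Take {Atlas, Delta}. Their union is {1, 2, 3, 4, 5, 6, 7, 8, 9, 10}, which is all 10 objectives.
No single question has all 10 objectives (the largest, Atlas, has 6), so 2 is optimal.

2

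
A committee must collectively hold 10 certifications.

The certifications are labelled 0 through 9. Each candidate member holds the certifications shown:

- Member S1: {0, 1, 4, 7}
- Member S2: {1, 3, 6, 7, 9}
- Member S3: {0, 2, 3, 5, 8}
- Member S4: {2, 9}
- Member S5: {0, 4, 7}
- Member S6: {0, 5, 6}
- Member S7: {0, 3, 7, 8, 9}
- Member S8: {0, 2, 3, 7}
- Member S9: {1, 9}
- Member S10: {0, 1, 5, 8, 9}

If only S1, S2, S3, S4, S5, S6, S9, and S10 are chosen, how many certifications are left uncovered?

0

Union of S1, S2, S3, S4, S5, S6, S9, S10 = {0, 1, 2, 3, 4, 5, 6, 7, 8, 9} — that's every certification, so 0 are uncovered.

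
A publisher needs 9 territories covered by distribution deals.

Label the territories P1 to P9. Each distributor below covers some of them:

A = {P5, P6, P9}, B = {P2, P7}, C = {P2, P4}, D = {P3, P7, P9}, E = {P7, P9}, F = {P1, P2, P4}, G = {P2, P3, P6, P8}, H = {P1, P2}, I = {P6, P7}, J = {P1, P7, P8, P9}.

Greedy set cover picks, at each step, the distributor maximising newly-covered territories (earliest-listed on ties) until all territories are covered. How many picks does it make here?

Greedy: pick G (covers 4 new) → pick J (covers 3 new) → pick A (covers 1 new) → pick C (covers 1 new). Total picks: 4.

4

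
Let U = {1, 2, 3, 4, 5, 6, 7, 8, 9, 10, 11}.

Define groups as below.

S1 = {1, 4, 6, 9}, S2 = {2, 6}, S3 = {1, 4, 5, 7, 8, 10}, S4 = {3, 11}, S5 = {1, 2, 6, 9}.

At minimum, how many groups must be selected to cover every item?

3

S3, S4, and S5 cover everything between them: the union {1, 2, 3, 4, 5, 6, 7, 8, 9, 10, 11} is all of U.
Only S4 contains 3, so S4 is forced; the remaining 9 items need at least 2 more groups (each remaining group adds at most 6) — so at least 3 groups are needed, and 3 is optimal.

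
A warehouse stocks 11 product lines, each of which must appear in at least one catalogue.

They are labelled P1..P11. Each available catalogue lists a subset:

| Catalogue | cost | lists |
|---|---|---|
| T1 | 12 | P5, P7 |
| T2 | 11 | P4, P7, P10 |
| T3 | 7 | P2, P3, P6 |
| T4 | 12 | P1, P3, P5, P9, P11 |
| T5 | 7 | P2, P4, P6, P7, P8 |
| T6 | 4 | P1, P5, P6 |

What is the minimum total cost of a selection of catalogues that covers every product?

30

T2, T4, T5 together cover every product (T2 ∪ T4 ∪ T5 = {P1, P2, P3, P4, P5, P6, P7, P8, P9, P10, P11}); total cost 11 + 12 + 7 = 30.
The greedy pick T6, T5, T4, T2 costs 34; no covering selection beats 30.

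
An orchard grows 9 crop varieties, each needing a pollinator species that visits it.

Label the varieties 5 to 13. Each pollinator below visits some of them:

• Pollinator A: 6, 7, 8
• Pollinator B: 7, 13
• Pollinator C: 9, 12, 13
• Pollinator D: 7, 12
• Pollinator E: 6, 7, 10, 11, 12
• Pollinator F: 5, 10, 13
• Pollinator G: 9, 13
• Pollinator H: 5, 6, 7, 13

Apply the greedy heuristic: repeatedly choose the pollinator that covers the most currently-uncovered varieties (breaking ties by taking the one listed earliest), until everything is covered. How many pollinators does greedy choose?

Greedy: pick E (covers 5 new) → pick C (covers 2 new) → pick A (covers 1 new) → pick F (covers 1 new). Total picks: 4.

4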